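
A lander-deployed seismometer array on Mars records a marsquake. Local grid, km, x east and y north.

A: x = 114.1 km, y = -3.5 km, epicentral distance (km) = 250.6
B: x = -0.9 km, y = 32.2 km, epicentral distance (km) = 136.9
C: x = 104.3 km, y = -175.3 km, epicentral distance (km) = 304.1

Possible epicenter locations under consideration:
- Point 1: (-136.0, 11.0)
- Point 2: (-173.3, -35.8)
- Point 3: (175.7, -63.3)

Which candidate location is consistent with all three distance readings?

For each candidate, compare |candidate − station| to the reported distance:
Point 1: residuals A 0.1, B 0.1, C 0.0 → max 0.1 km
Point 2: residuals A 38.6, B 48.4, C 6.6 → max 48.4 km
Point 3: residuals A 164.7, B 63.9, C 171.3 → max 171.3 km
Only Point 1 has all residuals ≈ 0.

Point 1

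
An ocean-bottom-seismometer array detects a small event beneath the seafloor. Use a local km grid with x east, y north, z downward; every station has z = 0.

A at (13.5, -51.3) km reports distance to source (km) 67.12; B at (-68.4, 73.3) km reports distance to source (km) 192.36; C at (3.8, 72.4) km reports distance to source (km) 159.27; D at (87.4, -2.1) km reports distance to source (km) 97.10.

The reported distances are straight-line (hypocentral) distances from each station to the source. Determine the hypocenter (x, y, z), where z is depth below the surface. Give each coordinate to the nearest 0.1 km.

(46.5, -70.8, 55.1)

Each station gives a sphere (x−x_i)² + (y−y_i)² + z² = d_i² (stations at z=0).
Subtracting the A sphere from B and C: z² cancels, leaving linear equations in x and y:
-163.8 x + 249.2 y = -25259.77
-19.4 x + 247.4 y = -18419.58
Solving: x ≈ 46.487, y ≈ -70.807 km (keep extra digits for the depth step; rounded: 46.5, -70.8).
Then from the A sphere: z² = 67.12² − (x − 13.5)² − (y + 51.3)² with x = 46.487, y = -70.807, so z ≈ 55.104 ≈ 55.1 km.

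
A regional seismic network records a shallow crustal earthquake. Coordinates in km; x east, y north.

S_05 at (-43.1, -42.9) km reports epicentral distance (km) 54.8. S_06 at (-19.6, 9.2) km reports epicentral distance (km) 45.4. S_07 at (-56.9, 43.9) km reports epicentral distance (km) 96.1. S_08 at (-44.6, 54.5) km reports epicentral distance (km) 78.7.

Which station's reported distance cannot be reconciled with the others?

Solve using three stations at a time. Using S_05, S_06, S_07 (subtract circle equations pairwise → linear system) gives (x, y) ≈ (9.0, -26.0).
Distances from that point to each station vs reported:
  S_05: calculated 54.8 vs reported 54.8 → residual 0.0 km
  S_06: calculated 45.4 vs reported 45.4 → residual 0.0 km
  S_07: calculated 96.1 vs reported 96.1 → residual 0.0 km
  S_08: calculated 96.7 vs reported 78.7 → residual 18.0 km
S_05, S_06, S_07 are mutually consistent (residuals ≈ 0); S_08 is off by 18.0 km.

S_08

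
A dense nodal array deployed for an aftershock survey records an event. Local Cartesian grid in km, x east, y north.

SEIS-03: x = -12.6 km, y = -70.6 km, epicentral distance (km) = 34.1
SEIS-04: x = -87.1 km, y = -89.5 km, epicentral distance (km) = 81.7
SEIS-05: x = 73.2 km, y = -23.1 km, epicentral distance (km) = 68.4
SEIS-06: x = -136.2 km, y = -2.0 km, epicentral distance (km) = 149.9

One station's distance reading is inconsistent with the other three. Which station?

Solve using three stations at a time. Using SEIS-03, SEIS-05, SEIS-06 (subtract circle equations pairwise → linear system) gives (x, y) ≈ (7.9, -43.4).
Distances from that point to each station vs reported:
  SEIS-03: calculated 34.1 vs reported 34.1 → residual 0.0 km
  SEIS-04: calculated 105.6 vs reported 81.7 → residual 23.9 km
  SEIS-05: calculated 68.4 vs reported 68.4 → residual 0.0 km
  SEIS-06: calculated 149.9 vs reported 149.9 → residual 0.0 km
SEIS-03, SEIS-05, SEIS-06 are mutually consistent (residuals ≈ 0); SEIS-04 is off by 23.9 km.

SEIS-04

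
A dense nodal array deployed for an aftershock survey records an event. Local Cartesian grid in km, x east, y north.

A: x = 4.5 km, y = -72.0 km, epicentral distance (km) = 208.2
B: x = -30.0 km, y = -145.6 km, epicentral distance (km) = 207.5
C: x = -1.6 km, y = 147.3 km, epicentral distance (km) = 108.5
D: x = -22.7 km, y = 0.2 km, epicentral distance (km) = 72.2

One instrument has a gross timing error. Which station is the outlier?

A

Solve using three stations at a time. Using B, C, D (subtract circle equations pairwise → linear system) gives (x, y) ≈ (-64.8, 59.0).
Distances from that point to each station vs reported:
  A: calculated 148.2 vs reported 208.2 → residual 60.0 km
  B: calculated 207.5 vs reported 207.5 → residual 0.0 km
  C: calculated 108.6 vs reported 108.5 → residual 0.1 km
  D: calculated 72.3 vs reported 72.2 → residual 0.1 km
B, C, D are mutually consistent (residuals ≈ 0); A is off by 60.0 km.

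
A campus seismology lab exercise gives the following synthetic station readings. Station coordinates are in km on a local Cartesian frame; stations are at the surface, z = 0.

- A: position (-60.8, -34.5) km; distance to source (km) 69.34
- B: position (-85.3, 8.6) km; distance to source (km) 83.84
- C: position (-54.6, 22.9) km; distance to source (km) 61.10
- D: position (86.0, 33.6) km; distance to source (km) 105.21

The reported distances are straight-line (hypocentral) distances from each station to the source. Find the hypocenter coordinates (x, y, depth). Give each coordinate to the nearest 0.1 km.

x ≈ -8.1 km, y ≈ -1.8 km, depth ≈ 31.0 km

Each station gives a sphere (x−x_i)² + (y−y_i)² + z² = d_i² (stations at z=0).
Subtracting the A sphere from B and C: z² cancels, leaving linear equations in x and y:
-49.0 x + 86.2 y = 242.05
12.4 x + 114.8 y = -306.49
Solving: x ≈ -8.098, y ≈ -1.795 km (keep extra digits for the depth step; rounded: -8.1, -1.8).
Then from the A sphere: z² = 69.34² − (x + 60.8)² − (y + 34.5)² with x = -8.098, y = -1.795, so z ≈ 30.999 ≈ 31.0 km.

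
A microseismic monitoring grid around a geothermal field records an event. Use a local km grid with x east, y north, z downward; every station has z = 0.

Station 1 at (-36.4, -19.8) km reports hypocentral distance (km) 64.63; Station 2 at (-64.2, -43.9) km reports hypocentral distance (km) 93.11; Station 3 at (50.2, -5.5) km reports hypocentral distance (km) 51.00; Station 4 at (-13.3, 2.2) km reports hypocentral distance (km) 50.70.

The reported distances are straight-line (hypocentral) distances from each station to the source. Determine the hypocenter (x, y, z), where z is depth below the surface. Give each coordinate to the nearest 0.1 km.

Each station gives a sphere (x−x_i)² + (y−y_i)² + z² = d_i² (stations at z=0).
Subtracting the Station 1 sphere from Station 2 and Station 3: z² cancels, leaving linear equations in x and y:
-55.6 x − 48.2 y = -160.59
173.2 x + 28.6 y = 2409.33
Solving: x ≈ 16.504, y ≈ -15.706 km (keep extra digits for the depth step; rounded: 16.5, -15.7).
Then from the Station 1 sphere: z² = 64.63² − (x + 36.4)² − (y + 19.8)² with x = 16.504, y = -15.706, so z ≈ 36.898 ≈ 36.9 km.

(16.5, -15.7, 36.9)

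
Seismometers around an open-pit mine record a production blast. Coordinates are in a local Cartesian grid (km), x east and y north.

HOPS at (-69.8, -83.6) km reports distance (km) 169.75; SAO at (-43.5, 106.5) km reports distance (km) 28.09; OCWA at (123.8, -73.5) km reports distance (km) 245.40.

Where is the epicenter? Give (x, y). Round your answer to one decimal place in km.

Circle about each station: (x + 69.8)² + (y + 83.6)² = 169.75²; (x + 43.5)² + (y − 106.5)² = 28.09²; (x − 123.8)² + (y + 73.5)² = 245.40².
Subtracting the HOPS equation from the SAO and OCWA equations removes the quadratic terms:
52.6 x + 380.2 y = 29399.51
387.2 x + 20.2 y = -22538.41
Solving the 2×2 system: x ≈ -62.7, y ≈ 86.0 km.
Check against HOPS (with the unrounded x, y): √((x + 69.8)²+(y + 83.6)²) = 169.75 ≈ 169.75 km. ✓

(-62.7, 86.0)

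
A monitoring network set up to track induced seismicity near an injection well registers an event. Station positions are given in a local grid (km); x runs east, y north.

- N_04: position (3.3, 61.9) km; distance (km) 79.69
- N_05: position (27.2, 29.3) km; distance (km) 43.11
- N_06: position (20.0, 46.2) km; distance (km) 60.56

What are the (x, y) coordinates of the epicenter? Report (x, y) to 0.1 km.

Circle about each station: (x − 3.3)² + (y − 61.9)² = 79.69²; (x − 27.2)² + (y − 29.3)² = 43.11²; (x − 20.0)² + (y − 46.2)² = 60.56².
Subtracting the N_04 equation from the N_05 and N_06 equations removes the quadratic terms:
47.8 x − 65.2 y = 2247.85
33.4 x − 31.4 y = 1374.92
Solving the 2×2 system: x ≈ 28.2, y ≈ -13.8 km.

(28.2, -13.8)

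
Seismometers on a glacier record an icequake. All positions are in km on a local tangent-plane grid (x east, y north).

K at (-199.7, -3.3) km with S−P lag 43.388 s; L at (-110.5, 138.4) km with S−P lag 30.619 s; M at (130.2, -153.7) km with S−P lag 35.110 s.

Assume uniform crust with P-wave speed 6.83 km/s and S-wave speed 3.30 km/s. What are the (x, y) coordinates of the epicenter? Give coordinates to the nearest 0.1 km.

(69.5, 62.1)

Distance from S−P lag: d = Δt · v_P v_S / (v_P − v_S) = Δt · (6.83·3.30)/(6.83−3.30) ≈ 6.3850·Δt.
So d_K = 277.03, d_L = 195.50, d_M = 224.18 km.
Circle about each station: (x + 199.7)² + (y + 3.3)² = 277.03²; (x + 110.5)² + (y − 138.4)² = 195.50²; (x − 130.2)² + (y + 153.7)² = 224.18².
Subtracting the K equation from the L and M equations removes the quadratic terms:
178.4 x + 283.4 y = 29999.20
659.8 x − 300.8 y = 27173.70
Solving the 2×2 system: x ≈ 69.5, y ≈ 62.1 km.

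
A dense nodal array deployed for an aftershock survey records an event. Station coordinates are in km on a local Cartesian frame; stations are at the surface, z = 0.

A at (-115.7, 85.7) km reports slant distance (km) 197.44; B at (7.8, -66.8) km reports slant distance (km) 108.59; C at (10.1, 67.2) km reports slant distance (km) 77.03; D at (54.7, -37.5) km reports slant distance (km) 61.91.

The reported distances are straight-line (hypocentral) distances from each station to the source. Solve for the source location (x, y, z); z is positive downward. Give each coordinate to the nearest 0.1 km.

x ≈ 70.4 km, y ≈ 21.0 km, depth ≈ 12.8 km

Each station gives a sphere (x−x_i)² + (y−y_i)² + z² = d_i² (stations at z=0).
Subtracting the A sphere from B and C: z² cancels, leaving linear equations in x and y:
247.0 x − 305.0 y = 10982.87
251.6 x − 37.0 y = 16935.80
Solving: x ≈ 70.401, y ≈ 21.004 km (keep extra digits for the depth step; rounded: 70.4, 21.0).
Then from the A sphere: z² = 197.44² − (x + 115.7)² − (y − 85.7)² with x = 70.401, y = 21.004, so z ≈ 12.783 ≈ 12.8 km.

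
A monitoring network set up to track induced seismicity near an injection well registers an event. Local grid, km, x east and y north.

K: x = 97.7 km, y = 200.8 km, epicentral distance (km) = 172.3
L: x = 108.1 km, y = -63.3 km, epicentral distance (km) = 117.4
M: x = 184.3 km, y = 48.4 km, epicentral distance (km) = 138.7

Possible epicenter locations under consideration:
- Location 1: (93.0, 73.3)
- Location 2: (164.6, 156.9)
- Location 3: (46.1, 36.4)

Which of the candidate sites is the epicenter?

For each candidate, compare |candidate − station| to the reported distance:
Location 1: residuals K 44.7, L 20.0, M 44.1 → max 44.7 km
Location 2: residuals K 92.3, L 109.9, M 28.4 → max 109.9 km
Location 3: residuals K 0.0, L 0.0, M 0.0 → max 0.0 km
Only Location 3 has all residuals ≈ 0.

Location 3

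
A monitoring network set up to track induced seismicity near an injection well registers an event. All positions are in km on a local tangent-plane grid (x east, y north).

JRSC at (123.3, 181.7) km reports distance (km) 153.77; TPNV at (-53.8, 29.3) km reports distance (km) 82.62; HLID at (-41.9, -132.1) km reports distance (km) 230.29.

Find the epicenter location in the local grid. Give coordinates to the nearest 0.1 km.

x ≈ -3.7 km, y ≈ 95.0 km

Circle about each station: (x − 123.3)² + (y − 181.7)² = 153.77²; (x + 53.8)² + (y − 29.3)² = 82.62²; (x + 41.9)² + (y + 132.1)² = 230.29².
Subtracting pairs of circle equations eliminates x²+y² and gives linear equations (the radical axes):
-354.2 x − 304.8 y = -27645.70
-330.4 x − 627.6 y = -58400.03
Solving the 2×2 system: x ≈ -3.7, y ≈ 95.0 km.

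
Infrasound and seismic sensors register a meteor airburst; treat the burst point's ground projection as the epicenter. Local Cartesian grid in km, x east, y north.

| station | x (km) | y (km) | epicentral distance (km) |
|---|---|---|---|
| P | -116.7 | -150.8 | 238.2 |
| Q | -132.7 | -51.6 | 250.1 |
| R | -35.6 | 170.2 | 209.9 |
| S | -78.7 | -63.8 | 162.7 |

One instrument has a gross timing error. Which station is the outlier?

Q

Solve using three stations at a time. Using P, R, S (subtract circle equations pairwise → linear system) gives (x, y) ≈ (74.8, -8.7).
Distances from that point to each station vs reported:
  P: calculated 238.4 vs reported 238.2 → residual 0.2 km
  Q: calculated 211.9 vs reported 250.1 → residual 38.2 km
  R: calculated 210.2 vs reported 209.9 → residual 0.3 km
  S: calculated 163.1 vs reported 162.7 → residual 0.4 km
P, R, S are mutually consistent (residuals ≈ 0); Q is off by 38.2 km.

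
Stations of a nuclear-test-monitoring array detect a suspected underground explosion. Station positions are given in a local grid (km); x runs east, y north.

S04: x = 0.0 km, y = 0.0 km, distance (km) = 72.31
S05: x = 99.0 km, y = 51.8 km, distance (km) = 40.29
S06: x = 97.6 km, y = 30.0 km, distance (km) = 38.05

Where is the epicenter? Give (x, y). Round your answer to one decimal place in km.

Circle about each station: x² + y² = 72.31²; (x − 99.0)² + (y − 51.8)² = 40.29²; (x − 97.6)² + (y − 30.0)² = 38.05².
Subtracting the S04 equation from the S05 and S06 equations removes the quadratic terms:
198.0 x + 103.6 y = 16089.69
195.2 x + 60.0 y = 14206.69
Solving the 2×2 system: x ≈ 60.7, y ≈ 39.3 km.

(60.7, 39.3)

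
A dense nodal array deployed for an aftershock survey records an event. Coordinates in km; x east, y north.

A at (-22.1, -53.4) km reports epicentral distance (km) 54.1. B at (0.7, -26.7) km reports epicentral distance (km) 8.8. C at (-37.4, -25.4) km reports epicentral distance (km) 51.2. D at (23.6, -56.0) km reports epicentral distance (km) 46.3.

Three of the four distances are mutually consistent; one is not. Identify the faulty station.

Solve using three stations at a time. Using A, C, D (subtract circle equations pairwise → linear system) gives (x, y) ≈ (11.8, -11.2).
Distances from that point to each station vs reported:
  A: calculated 54.1 vs reported 54.1 → residual 0.0 km
  B: calculated 19.0 vs reported 8.8 → residual 10.2 km
  C: calculated 51.2 vs reported 51.2 → residual 0.0 km
  D: calculated 46.3 vs reported 46.3 → residual 0.0 km
A, C, D are mutually consistent (residuals ≈ 0); B is off by 10.2 km.

B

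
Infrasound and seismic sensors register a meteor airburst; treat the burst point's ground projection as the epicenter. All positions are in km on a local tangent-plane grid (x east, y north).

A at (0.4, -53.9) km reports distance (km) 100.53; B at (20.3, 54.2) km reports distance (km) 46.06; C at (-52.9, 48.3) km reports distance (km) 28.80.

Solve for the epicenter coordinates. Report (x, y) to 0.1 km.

-24.5 km east, 43.5 km north

Circle about each station: (x − 0.4)² + (y + 53.9)² = 100.53²; (x − 20.3)² + (y − 54.2)² = 46.06²; (x + 52.9)² + (y − 48.3)² = 28.80².
Subtracting the A equation from the B and C equations removes the quadratic terms:
39.8 x + 216.2 y = 8429.12
-106.6 x + 204.4 y = 11502.77
Solving the 2×2 system: x ≈ -24.5, y ≈ 43.5 km.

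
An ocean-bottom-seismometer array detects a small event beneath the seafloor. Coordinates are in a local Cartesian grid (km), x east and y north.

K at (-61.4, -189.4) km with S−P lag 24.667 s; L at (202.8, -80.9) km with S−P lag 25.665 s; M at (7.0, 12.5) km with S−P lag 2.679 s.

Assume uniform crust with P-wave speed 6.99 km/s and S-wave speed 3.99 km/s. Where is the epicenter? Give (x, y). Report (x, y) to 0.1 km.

x ≈ -6.7 km, y ≈ 33.3 km

Distance from S−P lag: d = Δt · v_P v_S / (v_P − v_S) = Δt · (6.99·3.99)/(6.99−3.99) ≈ 9.2967·Δt.
So d_K = 229.32, d_L = 238.60, d_M = 24.91 km.
Circle about each station: (x + 61.4)² + (y + 189.4)² = 229.32²; (x − 202.8)² + (y + 80.9)² = 238.60²; (x − 7.0)² + (y − 12.5)² = 24.91².
Subtracting pairs of circle equations eliminates x²+y² and gives linear equations (the radical axes):
528.4 x + 217.0 y = 3688.03
136.8 x + 403.8 y = 12530.08
Solving the 2×2 system: x ≈ -6.7, y ≈ 33.3 km.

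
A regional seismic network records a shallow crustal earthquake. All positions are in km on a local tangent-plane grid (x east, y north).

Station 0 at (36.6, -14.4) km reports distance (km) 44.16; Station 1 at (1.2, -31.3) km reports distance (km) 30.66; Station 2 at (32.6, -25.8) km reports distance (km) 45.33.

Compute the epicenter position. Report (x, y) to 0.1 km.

-5.6 km east, -1.4 km north

Circle about each station: (x − 36.6)² + (y + 14.4)² = 44.16²; (x − 1.2)² + (y + 31.3)² = 30.66²; (x − 32.6)² + (y + 25.8)² = 45.33².
Subtracting the Station 0 equation from the Station 1 and Station 2 equations removes the quadratic terms:
-70.8 x − 33.8 y = 444.28
-8.0 x − 22.8 y = 76.78
Solving the 2×2 system: x ≈ -5.6, y ≈ -1.4 km.
Check against Station 0 (with the unrounded x, y): √((x − 36.6)²+(y + 14.4)²) = 44.16 ≈ 44.16 km. ✓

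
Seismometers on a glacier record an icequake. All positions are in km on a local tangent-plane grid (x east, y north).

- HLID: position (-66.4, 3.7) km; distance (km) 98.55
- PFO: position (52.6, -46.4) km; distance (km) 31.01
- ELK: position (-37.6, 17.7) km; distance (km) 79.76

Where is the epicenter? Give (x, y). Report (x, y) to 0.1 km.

x ≈ 26.1 km, y ≈ -30.3 km

Circle about each station: (x + 66.4)² + (y − 3.7)² = 98.55²; (x − 52.6)² + (y + 46.4)² = 31.01²; (x + 37.6)² + (y − 17.7)² = 79.76².
Subtracting the HLID equation from the PFO and ELK equations removes the quadratic terms:
238.0 x − 100.2 y = 9247.55
57.6 x + 28.0 y = 654.84
Solving the 2×2 system: x ≈ 26.1, y ≈ -30.3 km.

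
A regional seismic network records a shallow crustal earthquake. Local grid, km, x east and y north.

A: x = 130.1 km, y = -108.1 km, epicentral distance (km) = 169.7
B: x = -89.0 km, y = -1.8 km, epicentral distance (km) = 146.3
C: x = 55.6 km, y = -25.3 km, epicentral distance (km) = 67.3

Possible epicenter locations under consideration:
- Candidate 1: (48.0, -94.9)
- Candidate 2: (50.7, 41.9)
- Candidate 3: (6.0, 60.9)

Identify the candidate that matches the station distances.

For each candidate, compare |candidate − station| to the reported distance:
Candidate 1: residuals A 86.5, B 19.3, C 2.7 → max 86.5 km
Candidate 2: residuals A 0.0, B 0.1, C 0.1 → max 0.1 km
Candidate 3: residuals A 40.0, B 32.5, C 32.2 → max 40.0 km
Only Candidate 2 has all residuals ≈ 0.

Candidate 2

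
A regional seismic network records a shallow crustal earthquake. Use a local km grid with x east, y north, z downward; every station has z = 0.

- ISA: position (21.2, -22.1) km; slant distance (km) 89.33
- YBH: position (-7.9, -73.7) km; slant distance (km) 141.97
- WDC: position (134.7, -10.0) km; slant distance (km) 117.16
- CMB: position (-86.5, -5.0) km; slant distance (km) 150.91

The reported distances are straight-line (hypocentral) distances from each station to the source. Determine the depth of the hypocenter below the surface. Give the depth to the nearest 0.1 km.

49.6 km

Each station gives a sphere (x−x_i)² + (y−y_i)² + z² = d_i² (stations at z=0).
Subtracting the ISA sphere from YBH and WDC: z² cancels, leaving linear equations in x and y:
-58.2 x − 103.2 y = -7619.38
227.0 x + 24.2 y = 11559.62
Solving: x ≈ 45.806, y ≈ 47.999 km (keep extra digits for the depth step; rounded: 45.8, 48.0).
Then from the ISA sphere: z² = 89.33² − (x − 21.2)² − (y + 22.1)² with x = 45.806, y = 47.999, so z ≈ 49.604 ≈ 49.6 km.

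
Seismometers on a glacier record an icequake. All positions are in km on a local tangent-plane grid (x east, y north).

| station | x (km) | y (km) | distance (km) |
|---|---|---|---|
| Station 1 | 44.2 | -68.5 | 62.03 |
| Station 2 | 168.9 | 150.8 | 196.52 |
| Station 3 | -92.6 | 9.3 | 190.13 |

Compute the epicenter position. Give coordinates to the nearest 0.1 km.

93.3 km east, -30.6 km north

Circle about each station: (x − 44.2)² + (y + 68.5)² = 62.03²; (x − 168.9)² + (y − 150.8)² = 196.52²; (x + 92.6)² + (y − 9.3)² = 190.13².
Subtracting the Station 1 equation from the Station 2 and Station 3 equations removes the quadratic terms:
249.4 x + 438.6 y = 9849.57
-273.6 x + 155.6 y = -30286.34
Solving the 2×2 system: x ≈ 93.3, y ≈ -30.6 km.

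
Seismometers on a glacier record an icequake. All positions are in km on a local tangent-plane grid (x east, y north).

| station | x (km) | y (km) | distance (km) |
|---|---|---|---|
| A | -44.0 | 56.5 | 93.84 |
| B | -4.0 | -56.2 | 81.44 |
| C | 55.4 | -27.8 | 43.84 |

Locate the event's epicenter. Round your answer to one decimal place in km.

39.1 km east, 12.9 km north

Circle about each station: (x + 44.0)² + (y − 56.5)² = 93.84²; (x + 4.0)² + (y + 56.2)² = 81.44²; (x − 55.4)² + (y + 27.8)² = 43.84².
Subtracting the A equation from the B and C equations removes the quadratic terms:
80.0 x − 225.4 y = 219.66
198.8 x − 168.6 y = 5597.75
Solving the 2×2 system: x ≈ 39.1, y ≈ 12.9 km.
Check against A (with the unrounded x, y): √((x + 44.0)²+(y − 56.5)²) = 93.84 ≈ 93.84 km. ✓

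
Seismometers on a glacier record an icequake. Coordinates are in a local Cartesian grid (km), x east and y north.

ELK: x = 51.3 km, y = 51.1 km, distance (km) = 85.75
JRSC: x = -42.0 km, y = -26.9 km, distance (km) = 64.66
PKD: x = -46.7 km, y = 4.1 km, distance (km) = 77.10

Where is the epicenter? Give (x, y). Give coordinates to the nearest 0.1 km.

x ≈ 22.6 km, y ≈ -29.7 km

Circle about each station: (x − 51.3)² + (y − 51.1)² = 85.75²; (x + 42.0)² + (y + 26.9)² = 64.66²; (x + 46.7)² + (y − 4.1)² = 77.10².
Subtracting the ELK equation from the JRSC and PKD equations removes the quadratic terms:
-186.6 x − 156.0 y = 416.86
-196.0 x − 94.0 y = -1636.55
Solving the 2×2 system: x ≈ 22.6, y ≈ -29.7 km.
Check against ELK (with the unrounded x, y): √((x − 51.3)²+(y − 51.1)²) = 85.74 ≈ 85.75 km. ✓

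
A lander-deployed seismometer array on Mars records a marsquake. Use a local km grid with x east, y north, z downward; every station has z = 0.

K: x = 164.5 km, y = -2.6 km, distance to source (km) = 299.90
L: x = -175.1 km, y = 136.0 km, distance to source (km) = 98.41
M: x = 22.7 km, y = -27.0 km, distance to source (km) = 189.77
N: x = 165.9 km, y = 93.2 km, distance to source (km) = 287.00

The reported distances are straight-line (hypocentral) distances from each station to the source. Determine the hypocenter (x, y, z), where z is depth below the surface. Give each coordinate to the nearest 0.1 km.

Each station gives a sphere (x−x_i)² + (y−y_i)² + z² = d_i² (stations at z=0).
Subtracting the K sphere from L and M: z² cancels, leaving linear equations in x and y:
-679.2 x + 277.2 y = 102344.48
-283.6 x − 48.8 y = 28104.64
Solving: x ≈ -114.398, y ≈ 88.908 km (keep extra digits for the depth step; rounded: -114.4, 88.9).
Then from the K sphere: z² = 299.90² − (x − 164.5)² − (y + 2.6)² with x = -114.398, y = 88.908, so z ≈ 61.500 ≈ 61.5 km.

x ≈ -114.4 km, y ≈ 88.9 km, depth ≈ 61.5 km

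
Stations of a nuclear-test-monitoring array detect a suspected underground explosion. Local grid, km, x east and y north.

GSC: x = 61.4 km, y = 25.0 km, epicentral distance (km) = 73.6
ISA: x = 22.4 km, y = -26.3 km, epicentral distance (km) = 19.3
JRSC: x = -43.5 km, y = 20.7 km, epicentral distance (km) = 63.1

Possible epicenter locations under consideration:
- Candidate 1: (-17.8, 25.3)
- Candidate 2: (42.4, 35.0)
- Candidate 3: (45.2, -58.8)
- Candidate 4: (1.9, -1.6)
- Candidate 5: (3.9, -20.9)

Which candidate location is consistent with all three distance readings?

Candidate 5

For each candidate, compare |candidate − station| to the reported distance:
Candidate 1: residuals GSC 5.6, ISA 46.1, JRSC 37.0 → max 46.1 km
Candidate 2: residuals GSC 52.1, ISA 45.2, JRSC 24.0 → max 52.1 km
Candidate 3: residuals GSC 11.8, ISA 20.4, JRSC 56.0 → max 56.0 km
Candidate 4: residuals GSC 8.4, ISA 12.8, JRSC 12.5 → max 12.8 km
Candidate 5: residuals GSC 0.0, ISA 0.0, JRSC 0.0 → max 0.0 km
Only Candidate 5 has all residuals ≈ 0.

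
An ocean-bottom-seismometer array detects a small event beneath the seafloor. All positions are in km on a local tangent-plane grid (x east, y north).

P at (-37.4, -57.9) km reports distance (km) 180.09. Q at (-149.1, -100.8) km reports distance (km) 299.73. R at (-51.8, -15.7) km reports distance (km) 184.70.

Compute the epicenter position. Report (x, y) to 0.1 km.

x ≈ 131.9 km, y ≈ 3.5 km

Circle about each station: (x + 37.4)² + (y + 57.9)² = 180.09²; (x + 149.1)² + (y + 100.8)² = 299.73²; (x + 51.8)² + (y + 15.7)² = 184.70².
Subtracting the P equation from the Q and R equations removes the quadratic terms:
-223.4 x − 85.8 y = -29765.38
-28.8 x + 84.4 y = -3503.12
Solving the 2×2 system: x ≈ 131.9, y ≈ 3.5 km.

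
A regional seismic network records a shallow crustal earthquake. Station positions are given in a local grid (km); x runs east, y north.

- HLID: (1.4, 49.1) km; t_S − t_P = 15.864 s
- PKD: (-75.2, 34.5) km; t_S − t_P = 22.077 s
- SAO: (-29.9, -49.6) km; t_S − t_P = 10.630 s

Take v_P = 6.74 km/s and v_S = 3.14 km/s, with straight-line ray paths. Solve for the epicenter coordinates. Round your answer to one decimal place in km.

Distance from S−P lag: d = Δt · v_P v_S / (v_P − v_S) = Δt · (6.74·3.14)/(6.74−3.14) ≈ 5.8788·Δt.
So d_HLID = 93.26, d_PKD = 129.79, d_SAO = 62.49 km.
Circle about each station: (x − 1.4)² + (y − 49.1)² = 93.26²; (x + 75.2)² + (y − 34.5)² = 129.79²; (x + 29.9)² + (y + 49.6)² = 62.49².
Subtracting the HLID equation from the PKD and SAO equations removes the quadratic terms:
-153.2 x − 29.2 y = -3715.50
-62.6 x − 197.4 y = 5733.83
Solving the 2×2 system: x ≈ 31.7, y ≈ -39.1 km.

(31.7, -39.1)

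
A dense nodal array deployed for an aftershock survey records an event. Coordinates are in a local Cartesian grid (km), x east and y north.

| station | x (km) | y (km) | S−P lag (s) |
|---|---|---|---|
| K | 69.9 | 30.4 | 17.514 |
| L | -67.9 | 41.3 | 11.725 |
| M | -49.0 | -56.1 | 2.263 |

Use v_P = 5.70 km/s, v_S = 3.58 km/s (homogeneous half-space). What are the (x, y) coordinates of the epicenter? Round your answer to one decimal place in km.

Distance from S−P lag: d = Δt · v_P v_S / (v_P − v_S) = Δt · (5.70·3.58)/(5.70−3.58) ≈ 9.6255·Δt.
So d_K = 168.58, d_L = 112.86, d_M = 21.78 km.
Circle about each station: (x − 69.9)² + (y − 30.4)² = 168.58²; (x + 67.9)² + (y − 41.3)² = 112.86²; (x + 49.0)² + (y + 56.1)² = 21.78².
Subtracting the K equation from the L and M equations removes the quadratic terms:
-275.6 x + 21.8 y = 16187.77
-237.8 x − 173.0 y = 27682.89
Solving the 2×2 system: x ≈ -64.4, y ≈ -71.5 km.
Check against K (with the unrounded x, y): √((x − 69.9)²+(y − 30.4)²) = 168.58 ≈ 168.58 km. ✓

(-64.4, -71.5)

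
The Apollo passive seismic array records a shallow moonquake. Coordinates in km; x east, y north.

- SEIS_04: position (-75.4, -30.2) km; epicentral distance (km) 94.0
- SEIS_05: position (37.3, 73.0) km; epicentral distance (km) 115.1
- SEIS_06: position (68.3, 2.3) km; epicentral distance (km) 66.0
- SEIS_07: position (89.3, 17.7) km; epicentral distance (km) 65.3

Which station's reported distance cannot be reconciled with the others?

SEIS_07

Solve using three stations at a time. Using SEIS_04, SEIS_05, SEIS_06 (subtract circle equations pairwise → linear system) gives (x, y) ≈ (18.0, -40.5).
Distances from that point to each station vs reported:
  SEIS_04: calculated 94.0 vs reported 94.0 → residual 0.0 km
  SEIS_05: calculated 115.1 vs reported 115.1 → residual 0.0 km
  SEIS_06: calculated 66.0 vs reported 66.0 → residual 0.0 km
  SEIS_07: calculated 92.0 vs reported 65.3 → residual 26.7 km
SEIS_04, SEIS_05, SEIS_06 are mutually consistent (residuals ≈ 0); SEIS_07 is off by 26.7 km.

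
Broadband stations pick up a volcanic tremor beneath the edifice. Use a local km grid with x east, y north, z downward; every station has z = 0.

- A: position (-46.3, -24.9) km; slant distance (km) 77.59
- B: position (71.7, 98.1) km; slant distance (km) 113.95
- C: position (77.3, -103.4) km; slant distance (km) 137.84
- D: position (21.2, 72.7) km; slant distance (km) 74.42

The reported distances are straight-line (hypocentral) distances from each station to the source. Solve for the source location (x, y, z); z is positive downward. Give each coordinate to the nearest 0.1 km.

x ≈ 10.4 km, y ≈ 10.5 km, depth ≈ 39.4 km

Each station gives a sphere (x−x_i)² + (y−y_i)² + z² = d_i² (stations at z=0).
Subtracting the A sphere from B and C: z² cancels, leaving linear equations in x and y:
236.0 x + 246.0 y = 5036.41
247.2 x − 157.0 y = 923.49
Solving: x ≈ 10.401, y ≈ 10.495 km (keep extra digits for the depth step; rounded: 10.4, 10.5).
Then from the A sphere: z² = 77.59² − (x + 46.3)² − (y + 24.9)² with x = 10.401, y = 10.495, so z ≈ 39.400 ≈ 39.4 km.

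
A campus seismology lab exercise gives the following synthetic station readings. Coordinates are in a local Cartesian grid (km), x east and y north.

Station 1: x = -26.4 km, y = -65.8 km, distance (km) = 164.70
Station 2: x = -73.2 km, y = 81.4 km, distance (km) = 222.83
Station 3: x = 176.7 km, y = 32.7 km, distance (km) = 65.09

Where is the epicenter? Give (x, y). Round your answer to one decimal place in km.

(129.2, -11.8)

Circle about each station: (x + 26.4)² + (y + 65.8)² = 164.70²; (x + 73.2)² + (y − 81.4)² = 222.83²; (x − 176.7)² + (y − 32.7)² = 65.09².
Subtracting pairs of circle equations eliminates x²+y² and gives linear equations (the radical axes):
-93.6 x + 294.4 y = -15569.52
406.2 x + 197.0 y = 50154.96
Solving the 2×2 system: x ≈ 129.2, y ≈ -11.8 km.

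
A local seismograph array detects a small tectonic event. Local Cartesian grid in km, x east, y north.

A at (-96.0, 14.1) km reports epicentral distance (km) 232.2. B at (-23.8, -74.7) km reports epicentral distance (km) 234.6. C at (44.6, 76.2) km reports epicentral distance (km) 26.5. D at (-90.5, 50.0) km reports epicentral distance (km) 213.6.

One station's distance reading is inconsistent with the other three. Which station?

Solve using three stations at a time. Using A, B, D (subtract circle equations pairwise → linear system) gives (x, y) ≈ (112.3, 116.0).
Distances from that point to each station vs reported:
  A: calculated 231.9 vs reported 232.2 → residual 0.3 km
  B: calculated 234.3 vs reported 234.6 → residual 0.3 km
  C: calculated 78.6 vs reported 26.5 → residual 52.1 km
  D: calculated 213.3 vs reported 213.6 → residual 0.3 km
A, B, D are mutually consistent (residuals ≈ 0); C is off by 52.1 km.

C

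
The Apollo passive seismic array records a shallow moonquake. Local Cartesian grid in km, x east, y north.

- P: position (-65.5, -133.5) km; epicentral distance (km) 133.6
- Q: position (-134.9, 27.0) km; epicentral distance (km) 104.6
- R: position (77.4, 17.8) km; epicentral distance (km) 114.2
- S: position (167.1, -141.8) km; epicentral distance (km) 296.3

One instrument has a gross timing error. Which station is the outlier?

Solve using three stations at a time. Using P, Q, R (subtract circle equations pairwise → linear system) gives (x, y) ≈ (-34.8, -3.5).
Distances from that point to each station vs reported:
  P: calculated 133.6 vs reported 133.6 → residual 0.0 km
  Q: calculated 104.6 vs reported 104.6 → residual 0.0 km
  R: calculated 114.2 vs reported 114.2 → residual 0.0 km
  S: calculated 244.8 vs reported 296.3 → residual 51.5 km
P, Q, R are mutually consistent (residuals ≈ 0); S is off by 51.5 km.

S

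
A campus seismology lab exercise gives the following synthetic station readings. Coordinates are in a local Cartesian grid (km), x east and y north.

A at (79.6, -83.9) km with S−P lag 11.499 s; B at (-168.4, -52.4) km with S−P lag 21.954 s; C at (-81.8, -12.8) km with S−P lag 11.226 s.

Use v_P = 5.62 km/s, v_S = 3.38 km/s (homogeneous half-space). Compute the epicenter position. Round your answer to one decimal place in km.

(13.4, -12.3)

Distance from S−P lag: d = Δt · v_P v_S / (v_P − v_S) = Δt · (5.62·3.38)/(5.62−3.38) ≈ 8.4802·Δt.
So d_A = 97.51, d_B = 186.17, d_C = 95.20 km.
Circle about each station: (x − 79.6)² + (y + 83.9)² = 97.51²; (x + 168.4)² + (y + 52.4)² = 186.17²; (x + 81.8)² + (y + 12.8)² = 95.20².
Subtracting the A equation from the B and C equations removes the quadratic terms:
-496.0 x + 63.0 y = -7422.12
-322.8 x + 142.2 y = -6075.13
Solving the 2×2 system: x ≈ 13.4, y ≈ -12.3 km.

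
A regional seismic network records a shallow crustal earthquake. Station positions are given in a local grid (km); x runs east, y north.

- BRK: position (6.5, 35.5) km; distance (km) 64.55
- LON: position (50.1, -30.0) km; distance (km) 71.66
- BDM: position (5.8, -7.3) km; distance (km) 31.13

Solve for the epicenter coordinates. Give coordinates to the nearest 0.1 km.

x ≈ -21.2 km, y ≈ -22.8 km

Circle about each station: (x − 6.5)² + (y − 35.5)² = 64.55²; (x − 50.1)² + (y + 30.0)² = 71.66²; (x − 5.8)² + (y + 7.3)² = 31.13².
Subtracting the BRK equation from the LON and BDM equations removes the quadratic terms:
87.2 x − 131.0 y = 1139.06
-1.4 x − 85.6 y = 1982.06
Solving the 2×2 system: x ≈ -21.2, y ≈ -22.8 km.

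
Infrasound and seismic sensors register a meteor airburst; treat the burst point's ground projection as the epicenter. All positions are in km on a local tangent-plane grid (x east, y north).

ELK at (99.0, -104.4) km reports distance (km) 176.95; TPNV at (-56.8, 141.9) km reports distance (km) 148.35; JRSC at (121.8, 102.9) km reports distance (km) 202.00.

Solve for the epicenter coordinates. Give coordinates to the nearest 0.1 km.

Circle about each station: (x − 99.0)² + (y + 104.4)² = 176.95²; (x + 56.8)² + (y − 141.9)² = 148.35²; (x − 121.8)² + (y − 102.9)² = 202.00².
Subtracting pairs of circle equations eliminates x²+y² and gives linear equations (the radical axes):
-311.6 x + 492.6 y = 11965.07
45.6 x + 414.6 y = -4769.41
Solving the 2×2 system: x ≈ -48.2, y ≈ -6.2 km.
Check against ELK (with the unrounded x, y): √((x − 99.0)²+(y + 104.4)²) = 176.95 ≈ 176.95 km. ✓

x ≈ -48.2 km, y ≈ -6.2 km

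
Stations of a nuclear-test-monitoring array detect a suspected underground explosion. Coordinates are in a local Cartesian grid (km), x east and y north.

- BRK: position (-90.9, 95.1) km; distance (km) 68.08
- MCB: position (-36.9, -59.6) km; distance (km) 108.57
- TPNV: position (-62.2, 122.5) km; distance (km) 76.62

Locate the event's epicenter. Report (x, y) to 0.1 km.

-40.9 km east, 48.9 km north

Circle about each station: (x + 90.9)² + (y − 95.1)² = 68.08²; (x + 36.9)² + (y + 59.6)² = 108.57²; (x + 62.2)² + (y − 122.5)² = 76.62².
Subtracting pairs of circle equations eliminates x²+y² and gives linear equations (the radical axes):
108.0 x − 309.4 y = -19545.61
57.4 x + 54.8 y = 332.53
Solving the 2×2 system: x ≈ -40.9, y ≈ 48.9 km.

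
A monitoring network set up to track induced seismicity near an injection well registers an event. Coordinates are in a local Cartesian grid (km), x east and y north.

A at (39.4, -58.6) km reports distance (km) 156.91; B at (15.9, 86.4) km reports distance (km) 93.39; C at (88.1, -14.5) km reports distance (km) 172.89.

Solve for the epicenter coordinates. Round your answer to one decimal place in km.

Circle about each station: (x − 39.4)² + (y + 58.6)² = 156.91²; (x − 15.9)² + (y − 86.4)² = 93.39²; (x − 88.1)² + (y + 14.5)² = 172.89².
Subtracting pairs of circle equations eliminates x²+y² and gives linear equations (the radical axes):
-47.0 x + 290.0 y = 18630.51
97.4 x + 88.2 y = -2284.66
Solving the 2×2 system: x ≈ -71.2, y ≈ 52.7 km.
Check against A (with the unrounded x, y): √((x − 39.4)²+(y + 58.6)²) = 156.90 ≈ 156.91 km. ✓

x ≈ -71.2 km, y ≈ 52.7 km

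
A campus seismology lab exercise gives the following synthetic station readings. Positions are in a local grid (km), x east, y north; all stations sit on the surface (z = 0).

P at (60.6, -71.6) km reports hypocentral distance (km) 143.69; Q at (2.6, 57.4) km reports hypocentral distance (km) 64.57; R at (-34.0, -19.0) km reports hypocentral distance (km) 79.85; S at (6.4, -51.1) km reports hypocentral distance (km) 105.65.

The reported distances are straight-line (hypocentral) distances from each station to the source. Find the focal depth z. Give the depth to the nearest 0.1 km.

56.9 km

Each station gives a sphere (x−x_i)² + (y−y_i)² + z² = d_i² (stations at z=0).
Subtracting the P sphere from Q and R: z² cancels, leaving linear equations in x and y:
-116.0 x + 258.0 y = 10980.13
-189.2 x + 105.2 y = 6988.87
Solving: x ≈ -17.700, y ≈ 34.600 km (keep extra digits for the depth step; rounded: -17.7, 34.6).
Then from the P sphere: z² = 143.69² − (x − 60.6)² − (y + 71.6)² with x = -17.700, y = 34.600, so z ≈ 56.899 ≈ 56.9 km.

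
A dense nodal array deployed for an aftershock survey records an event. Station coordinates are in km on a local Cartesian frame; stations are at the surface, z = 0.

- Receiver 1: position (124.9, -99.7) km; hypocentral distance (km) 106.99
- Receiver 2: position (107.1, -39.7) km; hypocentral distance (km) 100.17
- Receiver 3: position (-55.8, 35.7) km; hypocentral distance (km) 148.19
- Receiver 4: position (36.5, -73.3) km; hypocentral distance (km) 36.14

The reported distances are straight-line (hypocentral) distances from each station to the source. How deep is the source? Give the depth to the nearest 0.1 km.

depth ≈ 31.6 km

Each station gives a sphere (x−x_i)² + (y−y_i)² + z² = d_i² (stations at z=0).
Subtracting the Receiver 1 sphere from Receiver 2 and Receiver 3: z² cancels, leaving linear equations in x and y:
-35.6 x + 120.0 y = -11080.77
-361.4 x + 270.8 y = -31665.39
Solving: x ≈ 23.695, y ≈ -85.310 km (keep extra digits for the depth step; rounded: 23.7, -85.3).
Then from the Receiver 1 sphere: z² = 106.99² − (x − 124.9)² − (y + 99.7)² with x = 23.695, y = -85.310, so z ≈ 31.581 ≈ 31.6 km.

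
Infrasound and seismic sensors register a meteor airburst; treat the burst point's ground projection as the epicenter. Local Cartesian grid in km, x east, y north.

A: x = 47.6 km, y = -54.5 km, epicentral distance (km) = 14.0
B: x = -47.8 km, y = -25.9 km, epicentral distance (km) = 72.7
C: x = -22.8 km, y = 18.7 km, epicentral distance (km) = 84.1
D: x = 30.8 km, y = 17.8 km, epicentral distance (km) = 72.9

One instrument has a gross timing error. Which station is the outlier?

A

Solve using three stations at a time. Using B, C, D (subtract circle equations pairwise → linear system) gives (x, y) ≈ (19.2, -54.2).
Distances from that point to each station vs reported:
  A: calculated 28.4 vs reported 14.0 → residual 14.4 km
  B: calculated 72.7 vs reported 72.7 → residual 0.0 km
  C: calculated 84.1 vs reported 84.1 → residual 0.0 km
  D: calculated 72.9 vs reported 72.9 → residual 0.0 km
B, C, D are mutually consistent (residuals ≈ 0); A is off by 14.4 km.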